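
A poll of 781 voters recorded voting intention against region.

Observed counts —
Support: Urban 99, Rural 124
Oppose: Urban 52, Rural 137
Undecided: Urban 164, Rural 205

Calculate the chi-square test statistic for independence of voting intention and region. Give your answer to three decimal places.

Row totals: 223, 189, 369. Column totals: 315, 466. Grand total N = 781.
Expected counts (row total × column total / N):
  Support, Urban: 223×315/781 = 89.9424
  Support, Rural: 223×466/781 = 133.0576
  Oppose, Urban: 189×315/781 = 76.2292
  Oppose, Rural: 189×466/781 = 112.7708
  Undecided, Urban: 369×315/781 = 148.8284
  Undecided, Rural: 369×466/781 = 220.1716
Contributions (O − E)²/E:
  (99 − 89.9424)²/89.9424 = 0.9121
  (124 − 133.0576)²/133.0576 = 0.6166
  (52 − 76.2292)²/76.2292 = 7.7012
  (137 − 112.7708)²/112.7708 = 5.2057
  (164 − 148.8284)²/148.8284 = 1.5466
  (205 − 220.1716)²/220.1716 = 1.0454
χ² = 0.9121 + 0.6166 + 7.7012 + 5.2057 + 1.5466 + 1.0454 = 17.028

17.028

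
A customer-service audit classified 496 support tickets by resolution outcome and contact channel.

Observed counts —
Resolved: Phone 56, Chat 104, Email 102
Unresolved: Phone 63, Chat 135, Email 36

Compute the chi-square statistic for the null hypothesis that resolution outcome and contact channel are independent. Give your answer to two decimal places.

Row totals: 262, 234. Column totals: 119, 239, 138. Grand total N = 496.
Expected counts (row total × column total / N):
  Resolved, Phone: 262×119/496 = 62.859
  Resolved, Chat: 262×239/496 = 126.246
  Resolved, Email: 262×138/496 = 72.895
  Unresolved, Phone: 234×119/496 = 56.141
  Unresolved, Chat: 234×239/496 = 112.754
  Unresolved, Email: 234×138/496 = 65.105
Contributions (O − E)²/E:
  (56 − 62.859)²/62.859 = 0.7484
  (104 − 126.246)²/126.246 = 3.9200
  (102 − 72.895)²/72.895 = 11.6208
  (63 − 56.141)²/56.141 = 0.8380
  (135 − 112.754)²/112.754 = 4.3891
  (36 − 65.105)²/65.105 = 13.0113
χ² = 0.7484 + 3.9200 + 11.6208 + 0.8380 + 4.3891 + 13.0113 = 34.53

34.53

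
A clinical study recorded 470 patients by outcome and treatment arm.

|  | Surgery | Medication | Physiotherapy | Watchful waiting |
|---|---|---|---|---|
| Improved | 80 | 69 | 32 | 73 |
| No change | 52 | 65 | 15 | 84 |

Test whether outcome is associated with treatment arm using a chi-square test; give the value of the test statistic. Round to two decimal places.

9.97

Row totals: 254, 216. Column totals: 132, 134, 47, 157. Grand total N = 470.
Expected counts (row total × column total / N):
  Improved, Surgery: 254×132/470 = 71.336
  Improved, Medication: 254×134/470 = 72.417
  Improved, Physiotherapy: 254×47/470 = 25.400
  Improved, Watchful waiting: 254×157/470 = 84.847
  No change, Surgery: 216×132/470 = 60.664
  No change, Medication: 216×134/470 = 61.583
  No change, Physiotherapy: 216×47/470 = 21.600
  No change, Watchful waiting: 216×157/470 = 72.153
Contributions (O − E)²/E:
  (80 − 71.336)²/71.336 = 1.0523
  (69 − 72.417)²/72.417 = 0.1612
  (32 − 25.400)²/25.400 = 1.7150
  (73 − 84.847)²/84.847 = 1.6542
  (52 − 60.664)²/60.664 = 1.2374
  (65 − 61.583)²/61.583 = 0.1896
  (15 − 21.600)²/21.600 = 2.0167
  (84 − 72.153)²/72.153 = 1.9452
χ² = 1.0523 + 0.1612 + 1.7150 + 1.6542 + 1.2374 + 0.1896 + 2.0167 + 1.9452 = 9.97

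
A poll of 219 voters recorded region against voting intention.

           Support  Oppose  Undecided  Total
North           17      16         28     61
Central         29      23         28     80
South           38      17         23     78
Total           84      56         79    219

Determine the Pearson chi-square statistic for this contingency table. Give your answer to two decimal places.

7.38

Grand total N = 219.
Expected counts (row total × column total / N):
  North, Support: 61×84/219 = 23.397
  North, Oppose: 61×56/219 = 15.598
  North, Undecided: 61×79/219 = 22.005
  Central, Support: 80×84/219 = 30.685
  Central, Oppose: 80×56/219 = 20.457
  Central, Undecided: 80×79/219 = 28.858
  South, Support: 78×84/219 = 29.918
  South, Oppose: 78×56/219 = 19.945
  South, Undecided: 78×79/219 = 28.137
Contributions (O − E)²/E:
  (17 − 23.397)²/23.397 = 1.7490
  (16 − 15.598)²/15.598 = 0.0104
  (28 − 22.005)²/22.005 = 1.6333
  (29 − 30.685)²/30.685 = 0.0925
  (23 − 20.457)²/20.457 = 0.3161
  (28 − 28.858)²/28.858 = 0.0255
  (38 − 29.918)²/29.918 = 2.1833
  (17 − 19.945)²/19.945 = 0.4348
  (23 − 28.137)²/28.137 = 0.9379
χ² = 1.7490 + 0.0104 + 1.6333 + 0.0925 + 0.3161 + 0.0255 + 2.1833 + 0.4348 + 0.9379 = 7.38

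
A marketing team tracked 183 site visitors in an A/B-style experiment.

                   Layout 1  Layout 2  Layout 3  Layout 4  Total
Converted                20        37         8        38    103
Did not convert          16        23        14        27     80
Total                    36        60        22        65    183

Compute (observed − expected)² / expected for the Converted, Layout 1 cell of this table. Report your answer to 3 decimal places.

0.003

Row total (Converted) = 103; column total (Layout 1) = 36; N = 183.
Expected count E = 103 × 36 / 183 = 20.2623.
Contribution = (O − E)²/E = (20 − 20.2623)² / 20.2623 = 0.003.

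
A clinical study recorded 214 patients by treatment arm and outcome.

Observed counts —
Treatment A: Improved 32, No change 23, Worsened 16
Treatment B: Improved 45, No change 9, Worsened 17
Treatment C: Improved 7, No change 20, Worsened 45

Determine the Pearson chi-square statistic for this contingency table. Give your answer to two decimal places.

Row totals: 71, 71, 72. Column totals: 84, 52, 78. Grand total N = 214.
Expected counts (row total × column total / N):
  Treatment A, Improved: 71×84/214 = 27.8692
  Treatment A, No change: 71×52/214 = 17.2523
  Treatment A, Worsened: 71×78/214 = 25.8785
  Treatment B, Improved: 71×84/214 = 27.8692
  Treatment B, No change: 71×52/214 = 17.2523
  Treatment B, Worsened: 71×78/214 = 25.8785
  Treatment C, Improved: 72×84/214 = 28.2617
  Treatment C, No change: 72×52/214 = 17.4953
  Treatment C, Worsened: 72×78/214 = 26.2430
Contributions (O − E)²/E:
  (32 − 27.8692)²/27.8692 = 0.6123
  (23 − 17.2523)²/17.2523 = 1.9149
  (16 − 25.8785)²/25.8785 = 3.7709
  (45 − 27.8692)²/27.8692 = 10.5301
  (9 − 17.2523)²/17.2523 = 3.9473
  (17 − 25.8785)²/25.8785 = 3.0461
  (7 − 28.2617)²/28.2617 = 15.9955
  (20 − 17.4953)²/17.4953 = 0.3586
  (45 − 26.2430)²/26.2430 = 13.4064
χ² = 0.6123 + 1.9149 + 3.7709 + 10.5301 + 3.9473 + 3.0461 + 15.9955 + 0.3586 + 13.4064 = 53.58

53.58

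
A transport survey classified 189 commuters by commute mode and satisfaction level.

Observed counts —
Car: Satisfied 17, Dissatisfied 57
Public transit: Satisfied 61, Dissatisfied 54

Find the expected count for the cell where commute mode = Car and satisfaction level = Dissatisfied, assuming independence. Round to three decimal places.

43.460

Row total (Car) = 74; column total (Dissatisfied) = 111; grand total N = 189.
Expected count = (row total × column total) / N = 74 × 111 / 189 = 43.460.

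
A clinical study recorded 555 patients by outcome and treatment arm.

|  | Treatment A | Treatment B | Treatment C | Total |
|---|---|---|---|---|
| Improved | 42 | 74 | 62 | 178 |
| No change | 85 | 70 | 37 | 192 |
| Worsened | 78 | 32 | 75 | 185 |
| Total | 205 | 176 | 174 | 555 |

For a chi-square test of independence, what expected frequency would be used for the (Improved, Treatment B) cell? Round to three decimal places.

56.447

Row total (Improved) = 178; column total (Treatment B) = 176; grand total N = 555.
Expected count = (row total × column total) / N = 178 × 176 / 555 = 56.447.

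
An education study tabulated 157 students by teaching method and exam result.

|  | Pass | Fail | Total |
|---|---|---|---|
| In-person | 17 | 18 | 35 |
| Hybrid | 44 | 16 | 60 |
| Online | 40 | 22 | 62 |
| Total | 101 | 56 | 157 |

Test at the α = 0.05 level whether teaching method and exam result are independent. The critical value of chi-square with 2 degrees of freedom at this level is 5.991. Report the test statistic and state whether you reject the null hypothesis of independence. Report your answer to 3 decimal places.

5.908; fail to reject H₀

Grand total N = 157.
Expected counts (row total × column total / N):
  In-person, Pass: 35×101/157 = 22.5159
  In-person, Fail: 35×56/157 = 12.4841
  Hybrid, Pass: 60×101/157 = 38.5987
  Hybrid, Fail: 60×56/157 = 21.4013
  Online, Pass: 62×101/157 = 39.8854
  Online, Fail: 62×56/157 = 22.1146
Contributions (O − E)²/E:
  (17 − 22.5159)²/22.5159 = 1.3513
  (18 − 12.4841)²/12.4841 = 2.4371
  (44 − 38.5987)²/38.5987 = 0.7558
  (16 − 21.4013)²/21.4013 = 1.3632
  (40 − 39.8854)²/39.8854 = 0.0003
  (22 − 22.1146)²/22.1146 = 0.0006
χ² = 1.3513 + 2.4371 + 0.7558 + 1.3632 + 0.0003 + 0.0006 = 5.908
df = (3−1)(2−1) = 2. Since 5.908 < 5.991, fail to reject the null hypothesis of independence at α = 0.05.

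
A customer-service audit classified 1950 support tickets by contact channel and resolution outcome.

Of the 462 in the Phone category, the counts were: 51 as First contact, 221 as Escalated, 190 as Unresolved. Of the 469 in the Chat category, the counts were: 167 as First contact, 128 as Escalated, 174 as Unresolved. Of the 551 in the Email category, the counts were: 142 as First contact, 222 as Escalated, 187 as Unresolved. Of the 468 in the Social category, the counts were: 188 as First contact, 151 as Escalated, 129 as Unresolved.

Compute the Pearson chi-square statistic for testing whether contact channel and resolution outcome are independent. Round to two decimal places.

126.77

Row totals: 462, 469, 551, 468. Column totals: 548, 722, 680. Grand total N = 1950.
Expected counts (row total × column total / N):
  Phone, First contact: 462×548/1950 = 129.834
  Phone, Escalated: 462×722/1950 = 171.058
  Phone, Unresolved: 462×680/1950 = 161.108
  Chat, First contact: 469×548/1950 = 131.801
  Chat, Escalated: 469×722/1950 = 173.650
  Chat, Unresolved: 469×680/1950 = 163.549
  Email, First contact: 551×548/1950 = 154.845
  Email, Escalated: 551×722/1950 = 204.011
  Email, Unresolved: 551×680/1950 = 192.144
  Social, First contact: 468×548/1950 = 131.520
  Social, Escalated: 468×722/1950 = 173.280
  Social, Unresolved: 468×680/1950 = 163.200
Contributions (O − E)²/E:
  (51 − 129.834)²/129.834 = 47.8673
  (221 − 171.058)²/171.058 = 14.5810
  (190 − 161.108)²/161.108 = 5.1813
  (167 − 131.801)²/131.801 = 9.4003
  (128 − 173.650)²/173.650 = 12.0007
  (174 − 163.549)²/163.549 = 0.6678
  (142 − 154.845)²/154.845 = 1.0655
  (222 − 204.011)²/204.011 = 1.5862
  (187 − 192.144)²/192.144 = 0.1377
  (188 − 131.520)²/131.520 = 24.2548
  (151 − 173.280)²/173.280 = 2.8647
  (129 − 163.200)²/163.200 = 7.1669
χ² = 47.8673 + 14.5810 + 5.1813 + 9.4003 + 12.0007 + 0.6678 + 1.0655 + 1.5862 + 0.1377 + 24.2548 + 2.8647 + 7.1669 = 126.77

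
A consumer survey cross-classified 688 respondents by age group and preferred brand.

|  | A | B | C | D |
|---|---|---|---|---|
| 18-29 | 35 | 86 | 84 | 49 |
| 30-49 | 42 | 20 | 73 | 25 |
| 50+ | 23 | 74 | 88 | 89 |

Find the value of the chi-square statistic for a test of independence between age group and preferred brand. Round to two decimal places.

60.87

Row totals: 254, 160, 274. Column totals: 100, 180, 245, 163. Grand total N = 688.
Expected counts (row total × column total / N):
  18-29, A: 254×100/688 = 36.919
  18-29, B: 254×180/688 = 66.453
  18-29, C: 254×245/688 = 90.451
  18-29, D: 254×163/688 = 60.177
  30-49, A: 160×100/688 = 23.256
  30-49, B: 160×180/688 = 41.860
  30-49, C: 160×245/688 = 56.977
  30-49, D: 160×163/688 = 37.907
  50+, A: 274×100/688 = 39.826
  50+, B: 274×180/688 = 71.686
  50+, C: 274×245/688 = 97.573
  50+, D: 274×163/688 = 64.916
Contributions (O − E)²/E:
  (35 − 36.919)²/36.919 = 0.0997
  (86 − 66.453)²/66.453 = 5.7497
  (84 − 90.451)²/90.451 = 0.4601
  (49 − 60.177)²/60.177 = 2.0760
  (42 − 23.256)²/23.256 = 15.1074
  (20 − 41.860)²/41.860 = 11.4157
  (73 − 56.977)²/56.977 = 4.5060
  (25 − 37.907)²/37.907 = 4.3947
  (23 − 39.826)²/39.826 = 7.1088
  (74 − 71.686)²/71.686 = 0.0747
  (88 − 97.573)²/97.573 = 0.9392
  (89 − 64.916)²/64.916 = 8.9352
χ² = 0.0997 + 5.7497 + 0.4601 + 2.0760 + 15.1074 + 11.4157 + 4.5060 + 4.3947 + 7.1088 + 0.0747 + 0.9392 + 8.9352 = 60.87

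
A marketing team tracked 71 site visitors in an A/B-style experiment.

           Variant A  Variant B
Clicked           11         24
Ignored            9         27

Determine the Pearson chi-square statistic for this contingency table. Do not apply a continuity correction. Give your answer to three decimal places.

Row totals: 35, 36. Column totals: 20, 51. Grand total N = 71.
Expected counts (row total × column total / N):
  Clicked, Variant A: 35×20/71 = 9.8592
  Clicked, Variant B: 35×51/71 = 25.1408
  Ignored, Variant A: 36×20/71 = 10.1408
  Ignored, Variant B: 36×51/71 = 25.8592
Contributions (O − E)²/E:
  (11 − 9.8592)²/9.8592 = 0.1320
  (24 − 25.1408)²/25.1408 = 0.0518
  (9 − 10.1408)²/10.1408 = 0.1283
  (27 − 25.8592)²/25.8592 = 0.0503
χ² = 0.1320 + 0.0518 + 0.1283 + 0.0503 = 0.362

0.362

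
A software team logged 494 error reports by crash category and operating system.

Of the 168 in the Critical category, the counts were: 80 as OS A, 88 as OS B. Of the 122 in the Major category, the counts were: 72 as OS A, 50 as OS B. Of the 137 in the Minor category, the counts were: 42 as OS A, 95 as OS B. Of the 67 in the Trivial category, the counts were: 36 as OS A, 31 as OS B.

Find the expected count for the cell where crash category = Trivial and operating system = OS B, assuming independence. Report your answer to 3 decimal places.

Row total (Trivial) = 67; column total (OS B) = 264; grand total N = 494.
Expected count = (row total × column total) / N = 67 × 264 / 494 = 35.806.

35.806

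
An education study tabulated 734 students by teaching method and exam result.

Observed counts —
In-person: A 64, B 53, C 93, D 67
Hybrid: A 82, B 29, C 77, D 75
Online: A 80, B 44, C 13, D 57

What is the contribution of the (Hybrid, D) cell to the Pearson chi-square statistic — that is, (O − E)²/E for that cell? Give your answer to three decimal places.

0.192

Row total (Hybrid) = 263; column total (D) = 199; N = 734.
Expected count E = 263 × 199 / 734 = 71.3038.
Contribution = (O − E)²/E = (75 − 71.3038)² / 71.3038 = 0.192.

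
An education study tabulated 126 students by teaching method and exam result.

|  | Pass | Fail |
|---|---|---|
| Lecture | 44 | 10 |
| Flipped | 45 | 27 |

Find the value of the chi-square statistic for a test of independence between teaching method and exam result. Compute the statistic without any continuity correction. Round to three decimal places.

5.360

Row totals: 54, 72. Column totals: 89, 37. Grand total N = 126.
Expected counts (row total × column total / N):
  Lecture, Pass: 54×89/126 = 38.1429
  Lecture, Fail: 54×37/126 = 15.8571
  Flipped, Pass: 72×89/126 = 50.8571
  Flipped, Fail: 72×37/126 = 21.1429
Contributions (O − E)²/E:
  (44 − 38.1429)²/38.1429 = 0.8994
  (10 − 15.8571)²/15.8571 = 2.1634
  (45 − 50.8571)²/50.8571 = 0.6745
  (27 − 21.1429)²/21.1429 = 1.6226
χ² = 0.8994 + 2.1634 + 0.6745 + 1.6226 = 5.360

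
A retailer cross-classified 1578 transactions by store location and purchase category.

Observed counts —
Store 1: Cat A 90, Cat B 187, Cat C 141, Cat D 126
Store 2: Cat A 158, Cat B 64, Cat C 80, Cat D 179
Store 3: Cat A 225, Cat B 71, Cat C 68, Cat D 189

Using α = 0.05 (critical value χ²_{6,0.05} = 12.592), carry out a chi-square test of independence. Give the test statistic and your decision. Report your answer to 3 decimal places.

181.857; reject H₀

Row totals: 544, 481, 553. Column totals: 473, 322, 289, 494. Grand total N = 1578.
Expected counts (row total × column total / N):
  Store 1, Cat A: 544×473/1578 = 163.0621
  Store 1, Cat B: 544×322/1578 = 111.0063
  Store 1, Cat C: 544×289/1578 = 99.6299
  Store 1, Cat D: 544×494/1578 = 170.3016
  Store 2, Cat A: 481×473/1578 = 144.1781
  Store 2, Cat B: 481×322/1578 = 98.1508
  Store 2, Cat C: 481×289/1578 = 88.0919
  Store 2, Cat D: 481×494/1578 = 150.5792
  Store 3, Cat A: 553×473/1578 = 165.7598
  Store 3, Cat B: 553×322/1578 = 112.8428
  Store 3, Cat C: 553×289/1578 = 101.2782
  Store 3, Cat D: 553×494/1578 = 173.1191
Contributions (O − E)²/E:
  (90 − 163.0621)²/163.0621 = 32.7364
  (187 − 111.0063)²/111.0063 = 52.0245
  (141 − 99.6299)²/99.6299 = 17.1784
  (126 − 170.3016)²/170.3016 = 11.5244
  (158 − 144.1781)²/144.1781 = 1.3251
  (64 − 98.1508)²/98.1508 = 11.8825
  (80 − 88.0919)²/88.0919 = 0.7433
  (179 − 150.5792)²/150.5792 = 5.3642
  (225 − 165.7598)²/165.7598 = 21.1716
  (71 − 112.8428)²/112.8428 = 15.5156
  (68 − 101.2782)²/101.2782 = 10.9346
  (189 − 173.1191)²/173.1191 = 1.4568
χ² = 32.7364 + 52.0245 + 17.1784 + 11.5244 + 1.3251 + 11.8825 + 0.7433 + 5.3642 + 21.1716 + 15.5156 + 10.9346 + 1.4568 = 181.857
df = (3−1)(4−1) = 6. Since 181.857 > 12.592, reject the null hypothesis of independence at α = 0.05.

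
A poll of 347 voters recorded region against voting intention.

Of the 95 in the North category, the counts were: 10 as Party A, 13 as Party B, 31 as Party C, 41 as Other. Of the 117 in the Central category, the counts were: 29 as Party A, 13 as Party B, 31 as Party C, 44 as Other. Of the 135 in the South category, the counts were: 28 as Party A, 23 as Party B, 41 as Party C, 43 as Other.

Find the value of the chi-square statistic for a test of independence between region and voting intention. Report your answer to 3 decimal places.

Row totals: 95, 117, 135. Column totals: 67, 49, 103, 128. Grand total N = 347.
Expected counts (row total × column total / N):
  North, Party A: 95×67/347 = 18.3429
  North, Party B: 95×49/347 = 13.4150
  North, Party C: 95×103/347 = 28.1988
  North, Other: 95×128/347 = 35.0432
  Central, Party A: 117×67/347 = 22.5908
  Central, Party B: 117×49/347 = 16.5216
  Central, Party C: 117×103/347 = 34.7291
  Central, Other: 117×128/347 = 43.1585
  South, Party A: 135×67/347 = 26.0663
  South, Party B: 135×49/347 = 19.0634
  South, Party C: 135×103/347 = 40.0720
  South, Other: 135×128/347 = 49.7983
Contributions (O − E)²/E:
  (10 − 18.3429)²/18.3429 = 3.7946
  (13 − 13.4150)²/13.4150 = 0.0128
  (31 − 28.1988)²/28.1988 = 0.2783
  (41 − 35.0432)²/35.0432 = 1.0126
  (29 − 22.5908)²/22.5908 = 1.8183
  (13 − 16.5216)²/16.5216 = 0.7506
  (31 − 34.7291)²/34.7291 = 0.4004
  (44 − 43.1585)²/43.1585 = 0.0164
  (28 − 26.0663)²/26.0663 = 0.1434
  (23 − 19.0634)²/19.0634 = 0.8129
  (41 − 40.0720)²/40.0720 = 0.0215
  (43 − 49.7983)²/49.7983 = 0.9281
χ² = 3.7946 + 0.0128 + 0.2783 + 1.0126 + 1.8183 + 0.7506 + 0.4004 + 0.0164 + 0.1434 + 0.8129 + 0.0215 + 0.9281 = 9.990

9.990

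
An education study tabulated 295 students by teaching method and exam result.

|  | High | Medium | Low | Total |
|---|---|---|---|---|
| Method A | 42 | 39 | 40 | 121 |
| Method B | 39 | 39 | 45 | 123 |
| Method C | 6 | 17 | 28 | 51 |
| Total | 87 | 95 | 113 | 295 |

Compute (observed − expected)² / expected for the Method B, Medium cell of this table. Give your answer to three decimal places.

0.009

Row total (Method B) = 123; column total (Medium) = 95; N = 295.
Expected count E = 123 × 95 / 295 = 39.61017.
Contribution = (O − E)²/E = (39 − 39.61017)² / 39.61017 = 0.009.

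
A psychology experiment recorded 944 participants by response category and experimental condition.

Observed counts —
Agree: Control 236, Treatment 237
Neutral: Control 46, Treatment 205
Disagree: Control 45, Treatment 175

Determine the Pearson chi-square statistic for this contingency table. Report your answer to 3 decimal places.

97.670

Row totals: 473, 251, 220. Column totals: 327, 617. Grand total N = 944.
Expected counts (row total × column total / N):
  Agree, Control: 473×327/944 = 163.8464
  Agree, Treatment: 473×617/944 = 309.1536
  Neutral, Control: 251×327/944 = 86.9460
  Neutral, Treatment: 251×617/944 = 164.0540
  Disagree, Control: 220×327/944 = 76.2076
  Disagree, Treatment: 220×617/944 = 143.7924
Contributions (O − E)²/E:
  (236 − 163.8464)²/163.8464 = 31.7745
  (237 − 309.1536)²/309.1536 = 16.8400
  (46 − 86.9460)²/86.9460 = 19.2829
  (205 − 164.0540)²/164.0540 = 10.2197
  (45 − 76.2076)²/76.2076 = 12.7798
  (175 − 143.7924)²/143.7924 = 6.7731
χ² = 31.7745 + 16.8400 + 19.2829 + 10.2197 + 12.7798 + 6.7731 = 97.670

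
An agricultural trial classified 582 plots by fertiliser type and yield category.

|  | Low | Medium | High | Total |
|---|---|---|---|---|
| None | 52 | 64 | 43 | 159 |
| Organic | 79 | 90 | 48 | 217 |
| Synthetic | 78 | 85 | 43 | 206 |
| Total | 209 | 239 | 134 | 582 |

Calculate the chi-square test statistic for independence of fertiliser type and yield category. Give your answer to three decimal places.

Grand total N = 582.
Expected counts (row total × column total / N):
  None, Low: 159×209/582 = 57.0979
  None, Medium: 159×239/582 = 65.2938
  None, High: 159×134/582 = 36.6082
  Organic, Low: 217×209/582 = 77.9261
  Organic, Medium: 217×239/582 = 89.1117
  Organic, High: 217×134/582 = 49.9622
  Synthetic, Low: 206×209/582 = 73.9759
  Synthetic, Medium: 206×239/582 = 84.5945
  Synthetic, High: 206×134/582 = 47.4296
Contributions (O − E)²/E:
  (52 − 57.0979)²/57.0979 = 0.4552
  (64 − 65.2938)²/65.2938 = 0.0256
  (43 − 36.6082)²/36.6082 = 1.1160
  (79 − 77.9261)²/77.9261 = 0.0148
  (90 − 89.1117)²/89.1117 = 0.0089
  (48 − 49.9622)²/49.9622 = 0.0771
  (78 − 73.9759)²/73.9759 = 0.2189
  (85 − 84.5945)²/84.5945 = 0.0019
  (43 − 47.4296)²/47.4296 = 0.4137
χ² = 0.4552 + 0.0256 + 1.1160 + 0.0148 + 0.0089 + 0.0771 + 0.2189 + 0.0019 + 0.4137 = 2.332

2.332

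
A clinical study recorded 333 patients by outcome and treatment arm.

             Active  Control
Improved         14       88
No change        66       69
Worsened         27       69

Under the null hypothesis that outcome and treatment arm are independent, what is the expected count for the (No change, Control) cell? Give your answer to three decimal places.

Row total (No change) = 135; column total (Control) = 226; grand total N = 333.
Expected count = (row total × column total) / N = 135 × 226 / 333 = 91.622.

91.622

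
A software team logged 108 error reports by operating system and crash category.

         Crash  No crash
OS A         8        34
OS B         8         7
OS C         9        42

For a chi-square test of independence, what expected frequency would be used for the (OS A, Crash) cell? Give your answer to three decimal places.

Row total (OS A) = 42; column total (Crash) = 25; grand total N = 108.
Expected count = (row total × column total) / N = 42 × 25 / 108 = 9.722.

9.722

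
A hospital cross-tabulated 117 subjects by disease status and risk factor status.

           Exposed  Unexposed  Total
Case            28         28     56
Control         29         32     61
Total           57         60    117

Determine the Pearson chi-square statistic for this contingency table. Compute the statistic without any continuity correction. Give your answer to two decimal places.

0.07

Grand total N = 117.
Expected counts (row total × column total / N):
  Case, Exposed: 56×57/117 = 27.282
  Case, Unexposed: 56×60/117 = 28.718
  Control, Exposed: 61×57/117 = 29.718
  Control, Unexposed: 61×60/117 = 31.282
Contributions (O − E)²/E:
  (28 − 27.282)²/27.282 = 0.0189
  (28 − 28.718)²/28.718 = 0.0180
  (29 − 29.718)²/29.718 = 0.0173
  (32 − 31.282)²/31.282 = 0.0165
χ² = 0.0189 + 0.0180 + 0.0173 + 0.0165 = 0.07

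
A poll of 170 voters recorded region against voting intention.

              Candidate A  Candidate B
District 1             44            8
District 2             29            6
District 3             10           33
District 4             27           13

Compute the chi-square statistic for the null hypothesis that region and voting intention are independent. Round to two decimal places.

Row totals: 52, 35, 43, 40. Column totals: 110, 60. Grand total N = 170.
Expected counts (row total × column total / N):
  District 1, Candidate A: 52×110/170 = 33.647
  District 1, Candidate B: 52×60/170 = 18.353
  District 2, Candidate A: 35×110/170 = 22.647
  District 2, Candidate B: 35×60/170 = 12.353
  District 3, Candidate A: 43×110/170 = 27.824
  District 3, Candidate B: 43×60/170 = 15.176
  District 4, Candidate A: 40×110/170 = 25.882
  District 4, Candidate B: 40×60/170 = 14.118
Contributions (O − E)²/E:
  (44 − 33.647)²/33.647 = 3.1856
  (8 − 18.353)²/18.353 = 5.8402
  (29 − 22.647)²/22.647 = 1.7822
  (6 − 12.353)²/12.353 = 3.2673
  (10 − 27.824)²/27.824 = 11.4180
  (33 − 15.176)²/15.176 = 20.9340
  (27 − 25.882)²/25.882 = 0.0483
  (13 − 14.118)²/14.118 = 0.0885
χ² = 3.1856 + 5.8402 + 1.7822 + 3.2673 + 11.4180 + 20.9340 + 0.0483 + 0.0885 = 46.56

46.56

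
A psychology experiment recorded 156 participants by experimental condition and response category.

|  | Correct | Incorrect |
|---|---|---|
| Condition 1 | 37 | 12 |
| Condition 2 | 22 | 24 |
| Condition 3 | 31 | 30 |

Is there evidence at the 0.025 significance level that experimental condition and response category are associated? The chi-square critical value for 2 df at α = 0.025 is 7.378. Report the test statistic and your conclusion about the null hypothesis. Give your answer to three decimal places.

9.388; reject H₀

Row totals: 49, 46, 61. Column totals: 90, 66. Grand total N = 156.
Expected counts (row total × column total / N):
  Condition 1, Correct: 49×90/156 = 28.26923
  Condition 1, Incorrect: 49×66/156 = 20.73077
  Condition 2, Correct: 46×90/156 = 26.53846
  Condition 2, Incorrect: 46×66/156 = 19.46154
  Condition 3, Correct: 61×90/156 = 35.19231
  Condition 3, Incorrect: 61×66/156 = 25.80769
Contributions (O − E)²/E:
  (37 − 28.26923)²/28.26923 = 2.6964
  (12 − 20.73077)²/20.73077 = 3.6770
  (22 − 26.53846)²/26.53846 = 0.7761
  (24 − 19.46154)²/19.46154 = 1.0584
  (31 − 35.19231)²/35.19231 = 0.4994
  (30 − 25.80769)²/25.80769 = 0.6810
χ² = 2.6964 + 3.6770 + 0.7761 + 1.0584 + 0.4994 + 0.6810 = 9.388
df = (3−1)(2−1) = 2. Since 9.388 > 7.378, reject the null hypothesis of independence at α = 0.025.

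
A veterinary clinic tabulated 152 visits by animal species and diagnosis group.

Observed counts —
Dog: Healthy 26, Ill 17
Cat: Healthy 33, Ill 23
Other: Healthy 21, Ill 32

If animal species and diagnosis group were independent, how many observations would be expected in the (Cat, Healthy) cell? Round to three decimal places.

Row total (Cat) = 56; column total (Healthy) = 80; grand total N = 152.
Expected count = (row total × column total) / N = 56 × 80 / 152 = 29.474.

29.474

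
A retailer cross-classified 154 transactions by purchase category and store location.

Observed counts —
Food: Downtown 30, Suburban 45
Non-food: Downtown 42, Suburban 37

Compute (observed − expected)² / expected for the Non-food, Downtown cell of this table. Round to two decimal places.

Row total (Non-food) = 79; column total (Downtown) = 72; N = 154.
Expected count E = 79 × 72 / 154 = 36.935.
Contribution = (O − E)²/E = (42 − 36.935)² / 36.935 = 0.69.

0.69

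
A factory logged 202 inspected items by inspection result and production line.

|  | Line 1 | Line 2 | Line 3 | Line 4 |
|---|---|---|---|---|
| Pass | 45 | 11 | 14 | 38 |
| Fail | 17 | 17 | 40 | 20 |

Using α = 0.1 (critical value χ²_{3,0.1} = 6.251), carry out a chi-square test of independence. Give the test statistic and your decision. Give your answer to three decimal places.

31.215; reject H₀

Row totals: 108, 94. Column totals: 62, 28, 54, 58. Grand total N = 202.
Expected counts (row total × column total / N):
  Pass, Line 1: 108×62/202 = 33.1485
  Pass, Line 2: 108×28/202 = 14.9703
  Pass, Line 3: 108×54/202 = 28.8713
  Pass, Line 4: 108×58/202 = 31.0099
  Fail, Line 1: 94×62/202 = 28.8515
  Fail, Line 2: 94×28/202 = 13.0297
  Fail, Line 3: 94×54/202 = 25.1287
  Fail, Line 4: 94×58/202 = 26.9901
Contributions (O − E)²/E:
  (45 − 33.1485)²/33.1485 = 4.2372
  (11 − 14.9703)²/14.9703 = 1.0530
  (14 − 28.8713)²/28.8713 = 7.6600
  (38 − 31.0099)²/31.0099 = 1.5757
  (17 − 28.8515)²/28.8515 = 4.8683
  (17 − 13.0297)²/13.0297 = 1.2098
  (40 − 25.1287)²/25.1287 = 8.8009
  (20 − 26.9901)²/26.9901 = 1.8103
χ² = 4.2372 + 1.0530 + 7.6600 + 1.5757 + 4.8683 + 1.2098 + 8.8009 + 1.8103 = 31.215
df = (2−1)(4−1) = 3. Since 31.215 > 6.251, reject the null hypothesis of independence at α = 0.1.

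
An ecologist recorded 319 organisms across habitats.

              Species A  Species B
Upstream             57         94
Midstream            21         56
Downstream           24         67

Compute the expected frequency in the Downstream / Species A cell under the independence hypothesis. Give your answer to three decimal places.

Row total (Downstream) = 91; column total (Species A) = 102; grand total N = 319.
Expected count = (row total × column total) / N = 91 × 102 / 319 = 29.097.

29.097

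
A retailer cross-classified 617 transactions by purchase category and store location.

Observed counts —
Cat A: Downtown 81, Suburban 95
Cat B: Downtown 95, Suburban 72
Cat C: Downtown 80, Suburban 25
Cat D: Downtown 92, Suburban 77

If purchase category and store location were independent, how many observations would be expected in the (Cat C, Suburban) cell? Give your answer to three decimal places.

45.778

Row total (Cat C) = 105; column total (Suburban) = 269; grand total N = 617.
Expected count = (row total × column total) / N = 105 × 269 / 617 = 45.778.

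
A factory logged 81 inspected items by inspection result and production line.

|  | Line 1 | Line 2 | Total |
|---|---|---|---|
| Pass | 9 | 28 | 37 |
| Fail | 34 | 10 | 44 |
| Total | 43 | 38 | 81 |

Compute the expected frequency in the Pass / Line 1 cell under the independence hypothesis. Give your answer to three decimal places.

Row total (Pass) = 37; column total (Line 1) = 43; grand total N = 81.
Expected count = (row total × column total) / N = 37 × 43 / 81 = 19.642.

19.642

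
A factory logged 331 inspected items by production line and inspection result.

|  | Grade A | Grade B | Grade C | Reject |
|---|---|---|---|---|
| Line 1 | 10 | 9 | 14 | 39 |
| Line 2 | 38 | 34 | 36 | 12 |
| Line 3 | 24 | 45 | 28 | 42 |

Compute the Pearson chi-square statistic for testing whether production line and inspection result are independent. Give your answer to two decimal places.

50.96

Row totals: 72, 120, 139. Column totals: 72, 88, 78, 93. Grand total N = 331.
Expected counts (row total × column total / N):
  Line 1, Grade A: 72×72/331 = 15.662
  Line 1, Grade B: 72×88/331 = 19.142
  Line 1, Grade C: 72×78/331 = 16.967
  Line 1, Reject: 72×93/331 = 20.230
  Line 2, Grade A: 120×72/331 = 26.103
  Line 2, Grade B: 120×88/331 = 31.903
  Line 2, Grade C: 120×78/331 = 28.278
  Line 2, Reject: 120×93/331 = 33.716
  Line 3, Grade A: 139×72/331 = 30.236
  Line 3, Grade B: 139×88/331 = 36.955
  Line 3, Grade C: 139×78/331 = 32.755
  Line 3, Reject: 139×93/331 = 39.054
Contributions (O − E)²/E:
  (10 − 15.662)²/15.662 = 2.0469
  (9 − 19.142)²/19.142 = 5.3735
  (14 − 16.967)²/16.967 = 0.5188
  (39 − 20.230)²/20.230 = 17.4154
  (38 − 26.103)²/26.103 = 5.4223
  (34 − 31.903)²/31.903 = 0.1378
  (36 − 28.278)²/28.278 = 2.1087
  (12 − 33.716)²/33.716 = 13.9870
  (24 − 30.236)²/30.236 = 1.2861
  (45 − 36.955)²/36.955 = 1.7514
  (28 − 32.755)²/32.755 = 0.6903
  (42 − 39.054)²/39.054 = 0.2222
χ² = 2.0469 + 5.3735 + 0.5188 + 17.4154 + 5.4223 + 0.1378 + 2.1087 + 13.9870 + 1.2861 + 1.7514 + 0.6903 + 0.2222 = 50.96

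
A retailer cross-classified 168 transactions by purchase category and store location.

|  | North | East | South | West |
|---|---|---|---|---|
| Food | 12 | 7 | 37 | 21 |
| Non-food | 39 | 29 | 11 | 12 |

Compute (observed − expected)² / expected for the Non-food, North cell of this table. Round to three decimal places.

4.684

Row total (Non-food) = 91; column total (North) = 51; N = 168.
Expected count E = 91 × 51 / 168 = 27.6250.
Contribution = (O − E)²/E = (39 − 27.6250)² / 27.6250 = 4.684.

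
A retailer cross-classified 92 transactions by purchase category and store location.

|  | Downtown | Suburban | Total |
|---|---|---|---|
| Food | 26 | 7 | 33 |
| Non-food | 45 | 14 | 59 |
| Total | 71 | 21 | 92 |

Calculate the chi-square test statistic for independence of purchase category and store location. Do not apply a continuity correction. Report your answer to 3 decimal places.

0.076

Grand total N = 92.
Expected counts (row total × column total / N):
  Food, Downtown: 33×71/92 = 25.4674
  Food, Suburban: 33×21/92 = 7.5326
  Non-food, Downtown: 59×71/92 = 45.5326
  Non-food, Suburban: 59×21/92 = 13.4674
Contributions (O − E)²/E:
  (26 − 25.4674)²/25.4674 = 0.0111
  (7 − 7.5326)²/7.5326 = 0.0377
  (45 − 45.5326)²/45.5326 = 0.0062
  (14 − 13.4674)²/13.4674 = 0.0211
χ² = 0.0111 + 0.0377 + 0.0062 + 0.0211 = 0.076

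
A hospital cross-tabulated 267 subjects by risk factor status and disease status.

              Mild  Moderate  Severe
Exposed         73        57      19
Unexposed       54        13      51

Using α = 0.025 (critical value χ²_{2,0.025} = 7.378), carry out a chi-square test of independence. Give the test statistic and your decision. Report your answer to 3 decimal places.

42.096; reject H₀

Row totals: 149, 118. Column totals: 127, 70, 70. Grand total N = 267.
Expected counts (row total × column total / N):
  Exposed, Mild: 149×127/267 = 70.8727
  Exposed, Moderate: 149×70/267 = 39.0637
  Exposed, Severe: 149×70/267 = 39.0637
  Unexposed, Mild: 118×127/267 = 56.1273
  Unexposed, Moderate: 118×70/267 = 30.9363
  Unexposed, Severe: 118×70/267 = 30.9363
Contributions (O − E)²/E:
  (73 − 70.8727)²/70.8727 = 0.0639
  (57 − 39.0637)²/39.0637 = 8.2355
  (19 − 39.0637)²/39.0637 = 10.3050
  (54 − 56.1273)²/56.1273 = 0.0806
  (13 − 30.9363)²/30.9363 = 10.3991
  (51 − 30.9363)²/30.9363 = 13.0123
χ² = 0.0639 + 8.2355 + 10.3050 + 0.0806 + 10.3991 + 13.0123 = 42.096
df = (2−1)(3−1) = 2. Since 42.096 > 7.378, reject the null hypothesis of independence at α = 0.025.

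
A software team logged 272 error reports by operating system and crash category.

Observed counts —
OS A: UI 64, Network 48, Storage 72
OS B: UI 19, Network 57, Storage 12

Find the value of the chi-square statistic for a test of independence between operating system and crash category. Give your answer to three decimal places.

39.002

Row totals: 184, 88. Column totals: 83, 105, 84. Grand total N = 272.
Expected counts (row total × column total / N):
  OS A, UI: 184×83/272 = 56.1471
  OS A, Network: 184×105/272 = 71.0294
  OS A, Storage: 184×84/272 = 56.8235
  OS B, UI: 88×83/272 = 26.8529
  OS B, Network: 88×105/272 = 33.9706
  OS B, Storage: 88×84/272 = 27.1765
Contributions (O − E)²/E:
  (64 − 56.1471)²/56.1471 = 1.0983
  (48 − 71.0294)²/71.0294 = 7.4667
  (72 − 56.8235)²/56.8235 = 4.0534
  (19 − 26.8529)²/26.8529 = 2.2965
  (57 − 33.9706)²/33.9706 = 15.6121
  (12 − 27.1765)²/27.1765 = 8.4752
χ² = 1.0983 + 7.4667 + 4.0534 + 2.2965 + 15.6121 + 8.4752 = 39.002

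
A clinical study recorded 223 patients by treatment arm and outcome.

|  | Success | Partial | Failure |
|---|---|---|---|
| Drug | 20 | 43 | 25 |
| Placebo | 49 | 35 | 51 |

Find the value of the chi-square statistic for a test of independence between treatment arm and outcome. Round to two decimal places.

Row totals: 88, 135. Column totals: 69, 78, 76. Grand total N = 223.
Expected counts (row total × column total / N):
  Drug, Success: 88×69/223 = 27.229
  Drug, Partial: 88×78/223 = 30.780
  Drug, Failure: 88×76/223 = 29.991
  Placebo, Success: 135×69/223 = 41.771
  Placebo, Partial: 135×78/223 = 47.220
  Placebo, Failure: 135×76/223 = 46.009
Contributions (O − E)²/E:
  (20 − 27.229)²/27.229 = 1.9192
  (43 − 30.780)²/30.780 = 4.8515
  (25 − 29.991)²/29.991 = 0.8306
  (49 − 41.771)²/41.771 = 1.2511
  (35 − 47.220)²/47.220 = 3.1624
  (51 − 46.009)²/46.009 = 0.5414
χ² = 1.9192 + 4.8515 + 0.8306 + 1.2511 + 3.1624 + 0.5414 = 12.56

12.56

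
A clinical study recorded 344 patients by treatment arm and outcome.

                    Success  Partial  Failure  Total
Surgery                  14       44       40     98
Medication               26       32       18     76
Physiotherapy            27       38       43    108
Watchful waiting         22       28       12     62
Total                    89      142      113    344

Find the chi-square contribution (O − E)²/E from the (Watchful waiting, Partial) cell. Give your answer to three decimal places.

Row total (Watchful waiting) = 62; column total (Partial) = 142; N = 344.
Expected count E = 62 × 142 / 344 = 25.5930.
Contribution = (O − E)²/E = (28 − 25.5930)² / 25.5930 = 0.226.

0.226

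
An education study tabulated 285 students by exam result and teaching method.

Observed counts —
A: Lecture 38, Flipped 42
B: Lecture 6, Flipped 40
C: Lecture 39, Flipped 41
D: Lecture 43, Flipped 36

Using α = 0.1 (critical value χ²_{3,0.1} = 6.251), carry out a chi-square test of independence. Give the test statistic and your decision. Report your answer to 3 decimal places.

Row totals: 80, 46, 80, 79. Column totals: 126, 159. Grand total N = 285.
Expected counts (row total × column total / N):
  A, Lecture: 80×126/285 = 35.3684
  A, Flipped: 80×159/285 = 44.6316
  B, Lecture: 46×126/285 = 20.3368
  B, Flipped: 46×159/285 = 25.6632
  C, Lecture: 80×126/285 = 35.3684
  C, Flipped: 80×159/285 = 44.6316
  D, Lecture: 79×126/285 = 34.9263
  D, Flipped: 79×159/285 = 44.0737
Contributions (O − E)²/E:
  (38 − 35.3684)²/35.3684 = 0.1958
  (42 − 44.6316)²/44.6316 = 0.1552
  (6 − 20.3368)²/20.3368 = 10.1070
  (40 − 25.6632)²/25.6632 = 8.0093
  (39 − 35.3684)²/35.3684 = 0.3729
  (41 − 44.6316)²/44.6316 = 0.2955
  (43 − 34.9263)²/34.9263 = 1.8663
  (36 − 44.0737)²/44.0737 = 1.4790
χ² = 0.1958 + 0.1552 + 10.1070 + 8.0093 + 0.3729 + 0.2955 + 1.8663 + 1.4790 = 22.481
df = (4−1)(2−1) = 3. Since 22.481 > 6.251, reject the null hypothesis of independence at α = 0.1.

22.481; reject H₀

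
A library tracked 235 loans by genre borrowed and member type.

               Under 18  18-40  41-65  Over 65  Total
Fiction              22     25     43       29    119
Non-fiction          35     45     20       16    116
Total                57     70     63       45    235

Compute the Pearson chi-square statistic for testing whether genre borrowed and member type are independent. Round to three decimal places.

20.797

Grand total N = 235.
Expected counts (row total × column total / N):
  Fiction, Under 18: 119×57/235 = 28.86383
  Fiction, 18-40: 119×70/235 = 35.44681
  Fiction, 41-65: 119×63/235 = 31.90213
  Fiction, Over 65: 119×45/235 = 22.78723
  Non-fiction, Under 18: 116×57/235 = 28.13617
  Non-fiction, 18-40: 116×70/235 = 34.55319
  Non-fiction, 41-65: 116×63/235 = 31.09787
  Non-fiction, Over 65: 116×45/235 = 22.21277
Contributions (O − E)²/E:
  (22 − 28.86383)²/28.86383 = 1.6322
  (25 − 35.44681)²/35.44681 = 3.0789
  (43 − 31.90213)²/31.90213 = 3.8606
  (29 − 22.78723)²/22.78723 = 1.6939
  (35 − 28.13617)²/28.13617 = 1.6744
  (45 − 34.55319)²/34.55319 = 3.1585
  (20 − 31.09787)²/31.09787 = 3.9605
  (16 − 22.21277)²/22.21277 = 1.7377
χ² = 1.6322 + 3.0789 + 3.8606 + 1.6939 + 1.6744 + 3.1585 + 3.9605 + 1.7377 = 20.797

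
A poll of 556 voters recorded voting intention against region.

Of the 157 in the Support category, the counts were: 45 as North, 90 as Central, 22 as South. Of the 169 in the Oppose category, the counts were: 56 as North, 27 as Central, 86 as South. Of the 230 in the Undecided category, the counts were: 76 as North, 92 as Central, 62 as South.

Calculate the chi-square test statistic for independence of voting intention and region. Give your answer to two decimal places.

Row totals: 157, 169, 230. Column totals: 177, 209, 170. Grand total N = 556.
Expected counts (row total × column total / N):
  Support, North: 157×177/556 = 49.980
  Support, Central: 157×209/556 = 59.016
  Support, South: 157×170/556 = 48.004
  Oppose, North: 169×177/556 = 53.800
  Oppose, Central: 169×209/556 = 63.527
  Oppose, South: 169×170/556 = 51.673
  Undecided, North: 230×177/556 = 73.219
  Undecided, Central: 230×209/556 = 86.457
  Undecided, South: 230×170/556 = 70.324
Contributions (O − E)²/E:
  (45 − 49.980)²/49.980 = 0.4962
  (90 − 59.016)²/59.016 = 16.2669
  (22 − 48.004)²/48.004 = 14.0865
  (56 − 53.800)²/53.800 = 0.0900
  (27 − 63.527)²/63.527 = 21.0024
  (86 − 51.673)²/51.673 = 22.8038
  (76 − 73.219)²/73.219 = 0.1056
  (92 − 86.457)²/86.457 = 0.3554
  (62 − 70.324)²/70.324 = 0.9853
χ² = 0.4962 + 16.2669 + 14.0865 + 0.0900 + 21.0024 + 22.8038 + 0.1056 + 0.3554 + 0.9853 = 76.19

76.19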